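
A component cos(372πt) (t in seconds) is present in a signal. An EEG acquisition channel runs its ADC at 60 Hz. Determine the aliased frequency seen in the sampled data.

6 Hz

ω = 372π rad/s → f = ω/(2π) = 186 Hz.
186 Hz mod fs = 6 Hz.
6 Hz ≤ fs/2 = 30 Hz, appears at 6 Hz.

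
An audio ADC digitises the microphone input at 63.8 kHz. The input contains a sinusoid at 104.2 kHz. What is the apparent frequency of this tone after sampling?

23.4 kHz

104.2 kHz mod fs = 40.4 kHz.
40.4 kHz > fs/2 = 31.9 kHz, folds to fs − 40.4 kHz = 23.4 kHz.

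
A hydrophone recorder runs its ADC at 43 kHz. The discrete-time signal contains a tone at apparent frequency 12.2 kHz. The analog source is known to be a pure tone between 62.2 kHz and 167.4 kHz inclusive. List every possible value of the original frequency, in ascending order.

73.8 kHz, 98.2 kHz, 116.8 kHz, 141.2 kHz, 159.8 kHz

Frequencies that alias to 12.2 kHz are k·fs ± 12.2 kHz for integer k ≥ 0.
k=0: 12.2 kHz.
k=1: 30.8 kHz, 55.2 kHz.
k=2: 73.8 kHz, 98.2 kHz.
k=3: 116.8 kHz, 141.2 kHz.
k=4: 159.8 kHz, 184.2 kHz.
k=5: 202.8 kHz, 227.2 kHz.
Within [62.2 kHz, 167.4 kHz]: 73.8 kHz, 98.2 kHz, 116.8 kHz, 141.2 kHz, 159.8 kHz.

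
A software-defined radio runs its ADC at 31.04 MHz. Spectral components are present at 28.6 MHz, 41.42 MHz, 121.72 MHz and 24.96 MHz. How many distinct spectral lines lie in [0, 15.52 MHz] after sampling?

3

fs/2 = 15.52 MHz.
28.6 MHz > fs/2 = 15.52 MHz, folds to fs − 28.6 MHz = 2.44 MHz.
41.42 MHz mod fs = 10.38 MHz.
10.38 MHz ≤ fs/2 = 15.52 MHz, appears at 10.38 MHz.
121.72 MHz mod fs = 28.6 MHz.
28.6 MHz > fs/2 = 15.52 MHz, folds to fs − 28.6 MHz = 2.44 MHz.
24.96 MHz > fs/2 = 15.52 MHz, folds to fs − 24.96 MHz = 6.08 MHz.
Distinct values: {2.44 MHz, 6.08 MHz, 10.38 MHz} → 3.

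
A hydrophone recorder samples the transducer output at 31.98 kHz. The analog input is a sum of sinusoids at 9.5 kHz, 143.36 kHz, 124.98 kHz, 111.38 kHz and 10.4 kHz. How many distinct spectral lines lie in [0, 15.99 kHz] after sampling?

fs/2 = 15.99 kHz.
9.5 kHz ≤ fs/2 = 15.99 kHz, passes unchanged.
143.36 kHz mod fs = 15.44 kHz.
15.44 kHz ≤ fs/2 = 15.99 kHz, appears at 15.44 kHz.
124.98 kHz mod fs = 29.04 kHz.
29.04 kHz > fs/2 = 15.99 kHz, folds to fs − 29.04 kHz = 2.94 kHz.
111.38 kHz mod fs = 15.44 kHz.
15.44 kHz ≤ fs/2 = 15.99 kHz, appears at 15.44 kHz.
10.4 kHz ≤ fs/2 = 15.99 kHz, passes unchanged.
Distinct values: {2.94 kHz, 9.5 kHz, 10.4 kHz, 15.44 kHz} → 4.

4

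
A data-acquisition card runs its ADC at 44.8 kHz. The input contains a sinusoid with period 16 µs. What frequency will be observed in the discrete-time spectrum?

17.7 kHz

T = 16 µs → f = 1/T = 62.5 kHz.
62.5 kHz mod fs = 17.7 kHz.
17.7 kHz ≤ fs/2 = 22.4 kHz, appears at 17.7 kHz.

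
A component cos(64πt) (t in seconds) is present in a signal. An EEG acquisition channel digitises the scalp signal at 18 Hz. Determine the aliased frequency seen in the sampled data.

ω = 64π rad/s → f = ω/(2π) = 32 Hz.
32 Hz mod fs = 14 Hz.
14 Hz > fs/2 = 9 Hz, folds to fs − 14 Hz = 4 Hz.

4 Hz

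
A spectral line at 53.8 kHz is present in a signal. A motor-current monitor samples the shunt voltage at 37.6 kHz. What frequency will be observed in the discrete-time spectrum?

16.2 kHz

53.8 kHz mod fs = 16.2 kHz.
16.2 kHz ≤ fs/2 = 18.8 kHz, appears at 16.2 kHz.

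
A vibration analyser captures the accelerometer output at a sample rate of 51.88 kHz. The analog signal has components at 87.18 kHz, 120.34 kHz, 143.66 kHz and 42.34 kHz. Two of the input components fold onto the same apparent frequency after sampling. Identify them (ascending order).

87.18 kHz, 120.34 kHz

fs/2 = 25.94 kHz.
87.18 kHz mod fs = 35.3 kHz.
35.3 kHz > fs/2 = 25.94 kHz, folds to fs − 35.3 kHz = 16.58 kHz.
120.34 kHz mod fs = 16.58 kHz.
16.58 kHz ≤ fs/2 = 25.94 kHz, appears at 16.58 kHz.
143.66 kHz mod fs = 39.9 kHz.
39.9 kHz > fs/2 = 25.94 kHz, folds to fs − 39.9 kHz = 11.98 kHz.
42.34 kHz > fs/2 = 25.94 kHz, folds to fs − 42.34 kHz = 9.54 kHz.
87.18 kHz and 120.34 kHz both map to 16.58 kHz.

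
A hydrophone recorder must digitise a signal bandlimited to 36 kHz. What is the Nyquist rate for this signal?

Nyquist rate = 2 × 36 kHz = 72 kHz.

72 kHz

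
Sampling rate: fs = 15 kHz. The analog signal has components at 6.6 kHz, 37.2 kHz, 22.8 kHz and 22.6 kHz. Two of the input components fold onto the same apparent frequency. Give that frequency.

7.2 kHz

fs/2 = 7.5 kHz.
6.6 kHz ≤ fs/2 = 7.5 kHz, passes unchanged.
37.2 kHz mod fs = 7.2 kHz.
7.2 kHz ≤ fs/2 = 7.5 kHz, appears at 7.2 kHz.
22.8 kHz mod fs = 7.8 kHz.
7.8 kHz > fs/2 = 7.5 kHz, folds to fs − 7.8 kHz = 7.2 kHz.
22.6 kHz mod fs = 7.6 kHz.
7.6 kHz > fs/2 = 7.5 kHz, folds to fs − 7.6 kHz = 7.4 kHz.
22.8 kHz and 37.2 kHz both map to 7.2 kHz.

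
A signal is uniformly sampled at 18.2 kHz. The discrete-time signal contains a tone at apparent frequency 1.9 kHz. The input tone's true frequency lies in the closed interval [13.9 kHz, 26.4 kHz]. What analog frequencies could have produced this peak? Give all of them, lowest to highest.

Frequencies that alias to 1.9 kHz are k·fs ± 1.9 kHz for integer k ≥ 0.
k=0: 1.9 kHz.
k=1: 16.3 kHz, 20.1 kHz.
k=2: 34.5 kHz, 38.3 kHz.
Within [13.9 kHz, 26.4 kHz]: 16.3 kHz, 20.1 kHz.

16.3 kHz, 20.1 kHz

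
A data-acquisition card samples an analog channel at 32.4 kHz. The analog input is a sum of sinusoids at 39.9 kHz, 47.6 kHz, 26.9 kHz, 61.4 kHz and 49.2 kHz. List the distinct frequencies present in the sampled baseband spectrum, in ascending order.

3.4 kHz, 5.5 kHz, 7.5 kHz, 15.2 kHz, 15.6 kHz

fs/2 = 16.2 kHz.
39.9 kHz mod fs = 7.5 kHz.
7.5 kHz ≤ fs/2 = 16.2 kHz, appears at 7.5 kHz.
47.6 kHz mod fs = 15.2 kHz.
15.2 kHz ≤ fs/2 = 16.2 kHz, appears at 15.2 kHz.
26.9 kHz > fs/2 = 16.2 kHz, folds to fs − 26.9 kHz = 5.5 kHz.
61.4 kHz mod fs = 29 kHz.
29 kHz > fs/2 = 16.2 kHz, folds to fs − 29 kHz = 3.4 kHz.
49.2 kHz mod fs = 16.8 kHz.
16.8 kHz > fs/2 = 16.2 kHz, folds to fs − 16.8 kHz = 15.6 kHz.
Distinct values: {3.4 kHz, 5.5 kHz, 7.5 kHz, 15.2 kHz, 15.6 kHz}.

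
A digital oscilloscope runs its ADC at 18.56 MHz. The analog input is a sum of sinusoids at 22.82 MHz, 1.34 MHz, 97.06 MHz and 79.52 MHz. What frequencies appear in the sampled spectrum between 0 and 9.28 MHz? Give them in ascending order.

1.34 MHz, 4.26 MHz, 5.28 MHz

fs/2 = 9.28 MHz.
22.82 MHz mod fs = 4.26 MHz.
4.26 MHz ≤ fs/2 = 9.28 MHz, appears at 4.26 MHz.
1.34 MHz ≤ fs/2 = 9.28 MHz, passes unchanged.
97.06 MHz mod fs = 4.26 MHz.
4.26 MHz ≤ fs/2 = 9.28 MHz, appears at 4.26 MHz.
79.52 MHz mod fs = 5.28 MHz.
5.28 MHz ≤ fs/2 = 9.28 MHz, appears at 5.28 MHz.
Distinct values: {1.34 MHz, 4.26 MHz, 5.28 MHz}.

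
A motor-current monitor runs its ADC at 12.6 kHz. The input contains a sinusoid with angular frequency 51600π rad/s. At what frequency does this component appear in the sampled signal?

0.6 kHz

ω = 51600π rad/s → f = ω/(2π) = 25800 Hz = 25.8 kHz.
25.8 kHz mod fs = 0.6 kHz.
0.6 kHz ≤ fs/2 = 6.3 kHz, appears at 0.6 kHz.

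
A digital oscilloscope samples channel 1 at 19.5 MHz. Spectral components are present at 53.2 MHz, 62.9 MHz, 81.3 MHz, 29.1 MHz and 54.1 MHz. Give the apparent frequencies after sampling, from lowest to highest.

fs/2 = 9.75 MHz.
53.2 MHz mod fs = 14.2 MHz.
14.2 MHz > fs/2 = 9.75 MHz, folds to fs − 14.2 MHz = 5.3 MHz.
62.9 MHz mod fs = 4.4 MHz.
4.4 MHz ≤ fs/2 = 9.75 MHz, appears at 4.4 MHz.
81.3 MHz mod fs = 3.3 MHz.
3.3 MHz ≤ fs/2 = 9.75 MHz, appears at 3.3 MHz.
29.1 MHz mod fs = 9.6 MHz.
9.6 MHz ≤ fs/2 = 9.75 MHz, appears at 9.6 MHz.
54.1 MHz mod fs = 15.1 MHz.
15.1 MHz > fs/2 = 9.75 MHz, folds to fs − 15.1 MHz = 4.4 MHz.
Distinct values: {3.3 MHz, 4.4 MHz, 5.3 MHz, 9.6 MHz}.

3.3 MHz, 4.4 MHz, 5.3 MHz, 9.6 MHz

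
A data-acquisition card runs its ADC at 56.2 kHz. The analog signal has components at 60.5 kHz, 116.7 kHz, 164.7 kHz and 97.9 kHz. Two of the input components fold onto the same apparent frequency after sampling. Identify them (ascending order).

60.5 kHz, 116.7 kHz

fs/2 = 28.1 kHz.
60.5 kHz mod fs = 4.3 kHz.
4.3 kHz ≤ fs/2 = 28.1 kHz, appears at 4.3 kHz.
116.7 kHz mod fs = 4.3 kHz.
4.3 kHz ≤ fs/2 = 28.1 kHz, appears at 4.3 kHz.
164.7 kHz mod fs = 52.3 kHz.
52.3 kHz > fs/2 = 28.1 kHz, folds to fs − 52.3 kHz = 3.9 kHz.
97.9 kHz mod fs = 41.7 kHz.
41.7 kHz > fs/2 = 28.1 kHz, folds to fs − 41.7 kHz = 14.5 kHz.
60.5 kHz and 116.7 kHz both map to 4.3 kHz.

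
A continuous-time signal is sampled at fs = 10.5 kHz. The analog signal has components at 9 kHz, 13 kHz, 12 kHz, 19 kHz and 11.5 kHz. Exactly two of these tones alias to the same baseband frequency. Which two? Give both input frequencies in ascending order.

9 kHz, 12 kHz

fs/2 = 5.25 kHz.
9 kHz > fs/2 = 5.25 kHz, folds to fs − 9 kHz = 1.5 kHz.
13 kHz mod fs = 2.5 kHz.
2.5 kHz ≤ fs/2 = 5.25 kHz, appears at 2.5 kHz.
12 kHz mod fs = 1.5 kHz.
1.5 kHz ≤ fs/2 = 5.25 kHz, appears at 1.5 kHz.
19 kHz mod fs = 8.5 kHz.
8.5 kHz > fs/2 = 5.25 kHz, folds to fs − 8.5 kHz = 2 kHz.
11.5 kHz mod fs = 1 kHz.
1 kHz ≤ fs/2 = 5.25 kHz, appears at 1 kHz.
9 kHz and 12 kHz both map to 1.5 kHz.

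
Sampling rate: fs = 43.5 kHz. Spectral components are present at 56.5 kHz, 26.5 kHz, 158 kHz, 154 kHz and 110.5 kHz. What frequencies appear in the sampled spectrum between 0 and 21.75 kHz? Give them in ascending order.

13 kHz, 16 kHz, 17 kHz, 20 kHz

fs/2 = 21.75 kHz.
56.5 kHz mod fs = 13 kHz.
13 kHz ≤ fs/2 = 21.75 kHz, appears at 13 kHz.
26.5 kHz > fs/2 = 21.75 kHz, folds to fs − 26.5 kHz = 17 kHz.
158 kHz mod fs = 27.5 kHz.
27.5 kHz > fs/2 = 21.75 kHz, folds to fs − 27.5 kHz = 16 kHz.
154 kHz mod fs = 23.5 kHz.
23.5 kHz > fs/2 = 21.75 kHz, folds to fs − 23.5 kHz = 20 kHz.
110.5 kHz mod fs = 23.5 kHz.
23.5 kHz > fs/2 = 21.75 kHz, folds to fs − 23.5 kHz = 20 kHz.
Distinct values: {13 kHz, 16 kHz, 17 kHz, 20 kHz}.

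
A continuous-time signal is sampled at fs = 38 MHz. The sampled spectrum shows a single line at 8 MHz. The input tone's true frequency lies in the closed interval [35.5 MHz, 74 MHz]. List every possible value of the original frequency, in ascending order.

Frequencies that alias to 8 MHz are k·fs ± 8 MHz for integer k ≥ 0.
k=0: 8 MHz.
k=1: 30 MHz, 46 MHz.
k=2: 68 MHz, 84 MHz.
k=3: 106 MHz, 122 MHz.
Within [35.5 MHz, 74 MHz]: 46 MHz, 68 MHz.

46 MHz, 68 MHz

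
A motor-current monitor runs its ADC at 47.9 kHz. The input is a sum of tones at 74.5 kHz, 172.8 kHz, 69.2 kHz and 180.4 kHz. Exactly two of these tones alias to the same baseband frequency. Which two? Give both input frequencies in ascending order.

fs/2 = 23.95 kHz.
74.5 kHz mod fs = 26.6 kHz.
26.6 kHz > fs/2 = 23.95 kHz, folds to fs − 26.6 kHz = 21.3 kHz.
172.8 kHz mod fs = 29.1 kHz.
29.1 kHz > fs/2 = 23.95 kHz, folds to fs − 29.1 kHz = 18.8 kHz.
69.2 kHz mod fs = 21.3 kHz.
21.3 kHz ≤ fs/2 = 23.95 kHz, appears at 21.3 kHz.
180.4 kHz mod fs = 36.7 kHz.
36.7 kHz > fs/2 = 23.95 kHz, folds to fs − 36.7 kHz = 11.2 kHz.
69.2 kHz and 74.5 kHz both map to 21.3 kHz.

69.2 kHz, 74.5 kHz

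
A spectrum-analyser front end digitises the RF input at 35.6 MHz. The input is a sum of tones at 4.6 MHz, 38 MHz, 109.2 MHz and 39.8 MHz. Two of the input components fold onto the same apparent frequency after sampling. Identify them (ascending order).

fs/2 = 17.8 MHz.
4.6 MHz ≤ fs/2 = 17.8 MHz, passes unchanged.
38 MHz mod fs = 2.4 MHz.
2.4 MHz ≤ fs/2 = 17.8 MHz, appears at 2.4 MHz.
109.2 MHz mod fs = 2.4 MHz.
2.4 MHz ≤ fs/2 = 17.8 MHz, appears at 2.4 MHz.
39.8 MHz mod fs = 4.2 MHz.
4.2 MHz ≤ fs/2 = 17.8 MHz, appears at 4.2 MHz.
38 MHz and 109.2 MHz both map to 2.4 MHz.

38 MHz, 109.2 MHz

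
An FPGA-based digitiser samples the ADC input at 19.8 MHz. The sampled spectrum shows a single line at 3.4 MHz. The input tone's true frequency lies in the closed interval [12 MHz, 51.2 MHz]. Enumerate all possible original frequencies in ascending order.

Frequencies that alias to 3.4 MHz are k·fs ± 3.4 MHz for integer k ≥ 0.
k=0: 3.4 MHz.
k=1: 16.4 MHz, 23.2 MHz.
k=2: 36.2 MHz, 43 MHz.
k=3: 56 MHz, 62.8 MHz.
Within [12 MHz, 51.2 MHz]: 16.4 MHz, 23.2 MHz, 36.2 MHz, 43 MHz.

16.4 MHz, 23.2 MHz, 36.2 MHz, 43 MHz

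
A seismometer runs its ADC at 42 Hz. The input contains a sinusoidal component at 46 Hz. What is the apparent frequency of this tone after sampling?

46 Hz mod fs = 4 Hz.
4 Hz ≤ fs/2 = 21 Hz, appears at 4 Hz.

4 Hz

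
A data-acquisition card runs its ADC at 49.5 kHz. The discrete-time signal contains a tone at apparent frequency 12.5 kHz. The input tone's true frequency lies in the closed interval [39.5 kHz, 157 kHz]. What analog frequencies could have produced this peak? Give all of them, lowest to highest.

62 kHz, 86.5 kHz, 111.5 kHz, 136 kHz

Frequencies that alias to 12.5 kHz are k·fs ± 12.5 kHz for integer k ≥ 0.
k=0: 12.5 kHz.
k=1: 37 kHz, 62 kHz.
k=2: 86.5 kHz, 111.5 kHz.
k=3: 136 kHz, 161 kHz.
k=4: 185.5 kHz, 210.5 kHz.
Within [39.5 kHz, 157 kHz]: 62 kHz, 86.5 kHz, 111.5 kHz, 136 kHz.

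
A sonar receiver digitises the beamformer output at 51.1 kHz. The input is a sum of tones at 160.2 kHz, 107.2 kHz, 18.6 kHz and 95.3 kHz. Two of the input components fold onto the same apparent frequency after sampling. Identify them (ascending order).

95.3 kHz, 160.2 kHz

fs/2 = 25.55 kHz.
160.2 kHz mod fs = 6.9 kHz.
6.9 kHz ≤ fs/2 = 25.55 kHz, appears at 6.9 kHz.
107.2 kHz mod fs = 5 kHz.
5 kHz ≤ fs/2 = 25.55 kHz, appears at 5 kHz.
18.6 kHz ≤ fs/2 = 25.55 kHz, passes unchanged.
95.3 kHz mod fs = 44.2 kHz.
44.2 kHz > fs/2 = 25.55 kHz, folds to fs − 44.2 kHz = 6.9 kHz.
95.3 kHz and 160.2 kHz both map to 6.9 kHz.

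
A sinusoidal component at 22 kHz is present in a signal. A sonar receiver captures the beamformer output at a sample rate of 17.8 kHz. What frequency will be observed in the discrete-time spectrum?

4.2 kHz

22 kHz mod fs = 4.2 kHz.
4.2 kHz ≤ fs/2 = 8.9 kHz, appears at 4.2 kHz.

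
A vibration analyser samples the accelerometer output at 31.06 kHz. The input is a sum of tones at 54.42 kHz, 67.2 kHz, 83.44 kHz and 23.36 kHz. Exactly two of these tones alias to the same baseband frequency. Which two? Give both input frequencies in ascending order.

fs/2 = 15.53 kHz.
54.42 kHz mod fs = 23.36 kHz.
23.36 kHz > fs/2 = 15.53 kHz, folds to fs − 23.36 kHz = 7.7 kHz.
67.2 kHz mod fs = 5.08 kHz.
5.08 kHz ≤ fs/2 = 15.53 kHz, appears at 5.08 kHz.
83.44 kHz mod fs = 21.32 kHz.
21.32 kHz > fs/2 = 15.53 kHz, folds to fs − 21.32 kHz = 9.74 kHz.
23.36 kHz > fs/2 = 15.53 kHz, folds to fs − 23.36 kHz = 7.7 kHz.
23.36 kHz and 54.42 kHz both map to 7.7 kHz.

23.36 kHz, 54.42 kHz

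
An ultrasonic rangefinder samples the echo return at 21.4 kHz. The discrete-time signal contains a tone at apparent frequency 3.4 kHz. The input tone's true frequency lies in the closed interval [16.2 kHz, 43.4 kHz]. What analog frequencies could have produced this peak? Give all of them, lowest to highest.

18 kHz, 24.8 kHz, 39.4 kHz

Frequencies that alias to 3.4 kHz are k·fs ± 3.4 kHz for integer k ≥ 0.
k=0: 3.4 kHz.
k=1: 18 kHz, 24.8 kHz.
k=2: 39.4 kHz, 46.2 kHz.
k=3: 60.8 kHz, 67.6 kHz.
Within [16.2 kHz, 43.4 kHz]: 18 kHz, 24.8 kHz, 39.4 kHz.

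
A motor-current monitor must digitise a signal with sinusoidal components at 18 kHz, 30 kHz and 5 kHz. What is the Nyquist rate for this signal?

60 kHz

Highest-frequency component: 30 kHz.
Nyquist rate = 2 × 30 kHz = 60 kHz.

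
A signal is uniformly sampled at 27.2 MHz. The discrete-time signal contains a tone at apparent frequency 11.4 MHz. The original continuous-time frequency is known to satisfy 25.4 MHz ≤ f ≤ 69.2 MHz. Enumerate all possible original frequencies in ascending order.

Frequencies that alias to 11.4 MHz are k·fs ± 11.4 MHz for integer k ≥ 0.
k=0: 11.4 MHz.
k=1: 15.8 MHz, 38.6 MHz.
k=2: 43 MHz, 65.8 MHz.
k=3: 70.2 MHz, 93 MHz.
Within [25.4 MHz, 69.2 MHz]: 38.6 MHz, 43 MHz, 65.8 MHz.

38.6 MHz, 43 MHz, 65.8 MHz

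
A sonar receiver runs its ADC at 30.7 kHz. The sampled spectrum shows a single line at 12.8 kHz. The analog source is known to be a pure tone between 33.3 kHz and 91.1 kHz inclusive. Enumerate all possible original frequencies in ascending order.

Frequencies that alias to 12.8 kHz are k·fs ± 12.8 kHz for integer k ≥ 0.
k=0: 12.8 kHz.
k=1: 17.9 kHz, 43.5 kHz.
k=2: 48.6 kHz, 74.2 kHz.
k=3: 79.3 kHz, 104.9 kHz.
k=4: 110 kHz, 135.6 kHz.
Within [33.3 kHz, 91.1 kHz]: 43.5 kHz, 48.6 kHz, 74.2 kHz, 79.3 kHz.

43.5 kHz, 48.6 kHz, 74.2 kHz, 79.3 kHz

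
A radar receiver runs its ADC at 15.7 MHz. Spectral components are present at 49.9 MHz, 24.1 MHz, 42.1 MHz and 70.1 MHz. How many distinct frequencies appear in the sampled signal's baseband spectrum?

fs/2 = 7.85 MHz.
49.9 MHz mod fs = 2.8 MHz.
2.8 MHz ≤ fs/2 = 7.85 MHz, appears at 2.8 MHz.
24.1 MHz mod fs = 8.4 MHz.
8.4 MHz > fs/2 = 7.85 MHz, folds to fs − 8.4 MHz = 7.3 MHz.
42.1 MHz mod fs = 10.7 MHz.
10.7 MHz > fs/2 = 7.85 MHz, folds to fs − 10.7 MHz = 5 MHz.
70.1 MHz mod fs = 7.3 MHz.
7.3 MHz ≤ fs/2 = 7.85 MHz, appears at 7.3 MHz.
Distinct values: {2.8 MHz, 5 MHz, 7.3 MHz} → 3.

3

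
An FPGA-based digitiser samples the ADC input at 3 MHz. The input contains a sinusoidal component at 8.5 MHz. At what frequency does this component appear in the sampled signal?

8.5 MHz mod fs = 2.5 MHz.
2.5 MHz > fs/2 = 1.5 MHz, folds to fs − 2.5 MHz = 0.5 MHz.

0.5 MHz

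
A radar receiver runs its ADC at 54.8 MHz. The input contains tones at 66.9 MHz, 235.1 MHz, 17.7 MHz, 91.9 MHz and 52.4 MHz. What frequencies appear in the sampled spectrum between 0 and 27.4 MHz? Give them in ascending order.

fs/2 = 27.4 MHz.
66.9 MHz mod fs = 12.1 MHz.
12.1 MHz ≤ fs/2 = 27.4 MHz, appears at 12.1 MHz.
235.1 MHz mod fs = 15.9 MHz.
15.9 MHz ≤ fs/2 = 27.4 MHz, appears at 15.9 MHz.
17.7 MHz ≤ fs/2 = 27.4 MHz, passes unchanged.
91.9 MHz mod fs = 37.1 MHz.
37.1 MHz > fs/2 = 27.4 MHz, folds to fs − 37.1 MHz = 17.7 MHz.
52.4 MHz > fs/2 = 27.4 MHz, folds to fs − 52.4 MHz = 2.4 MHz.
Distinct values: {2.4 MHz, 12.1 MHz, 15.9 MHz, 17.7 MHz}.

2.4 MHz, 12.1 MHz, 15.9 MHz, 17.7 MHz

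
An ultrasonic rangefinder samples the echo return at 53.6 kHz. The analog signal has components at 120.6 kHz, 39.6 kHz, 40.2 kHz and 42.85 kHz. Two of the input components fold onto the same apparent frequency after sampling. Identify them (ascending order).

40.2 kHz, 120.6 kHz

fs/2 = 26.8 kHz.
120.6 kHz mod fs = 13.4 kHz.
13.4 kHz ≤ fs/2 = 26.8 kHz, appears at 13.4 kHz.
39.6 kHz > fs/2 = 26.8 kHz, folds to fs − 39.6 kHz = 14 kHz.
40.2 kHz > fs/2 = 26.8 kHz, folds to fs − 40.2 kHz = 13.4 kHz.
42.85 kHz > fs/2 = 26.8 kHz, folds to fs − 42.85 kHz = 10.75 kHz.
40.2 kHz and 120.6 kHz both map to 13.4 kHz.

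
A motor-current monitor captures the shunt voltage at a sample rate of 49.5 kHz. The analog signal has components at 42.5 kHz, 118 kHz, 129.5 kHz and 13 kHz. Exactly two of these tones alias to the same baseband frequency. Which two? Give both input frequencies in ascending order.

fs/2 = 24.75 kHz.
42.5 kHz > fs/2 = 24.75 kHz, folds to fs − 42.5 kHz = 7 kHz.
118 kHz mod fs = 19 kHz.
19 kHz ≤ fs/2 = 24.75 kHz, appears at 19 kHz.
129.5 kHz mod fs = 30.5 kHz.
30.5 kHz > fs/2 = 24.75 kHz, folds to fs − 30.5 kHz = 19 kHz.
13 kHz ≤ fs/2 = 24.75 kHz, passes unchanged.
118 kHz and 129.5 kHz both map to 19 kHz.

118 kHz, 129.5 kHz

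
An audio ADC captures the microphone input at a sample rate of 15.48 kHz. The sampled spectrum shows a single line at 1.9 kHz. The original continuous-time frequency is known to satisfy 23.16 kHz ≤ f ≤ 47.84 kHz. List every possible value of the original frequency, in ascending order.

Frequencies that alias to 1.9 kHz are k·fs ± 1.9 kHz for integer k ≥ 0.
k=0: 1.9 kHz.
k=1: 13.58 kHz, 17.38 kHz.
k=2: 29.06 kHz, 32.86 kHz.
k=3: 44.54 kHz, 48.34 kHz.
k=4: 60.02 kHz, 63.82 kHz.
Within [23.16 kHz, 47.84 kHz]: 29.06 kHz, 32.86 kHz, 44.54 kHz.

29.06 kHz, 32.86 kHz, 44.54 kHz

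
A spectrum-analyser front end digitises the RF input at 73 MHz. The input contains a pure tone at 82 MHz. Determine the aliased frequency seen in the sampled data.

82 MHz mod fs = 9 MHz.
9 MHz ≤ fs/2 = 36.5 MHz, appears at 9 MHz.

9 MHz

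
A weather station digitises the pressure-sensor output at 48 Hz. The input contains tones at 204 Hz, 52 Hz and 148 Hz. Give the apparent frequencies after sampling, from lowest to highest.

4 Hz, 12 Hz

fs/2 = 24 Hz.
204 Hz mod fs = 12 Hz.
12 Hz ≤ fs/2 = 24 Hz, appears at 12 Hz.
52 Hz mod fs = 4 Hz.
4 Hz ≤ fs/2 = 24 Hz, appears at 4 Hz.
148 Hz mod fs = 4 Hz.
4 Hz ≤ fs/2 = 24 Hz, appears at 4 Hz.
Distinct values: {4 Hz, 12 Hz}.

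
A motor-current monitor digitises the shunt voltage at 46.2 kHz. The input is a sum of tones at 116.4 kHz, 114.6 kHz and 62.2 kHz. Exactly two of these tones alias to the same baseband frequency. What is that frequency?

22.2 kHz

fs/2 = 23.1 kHz.
116.4 kHz mod fs = 24 kHz.
24 kHz > fs/2 = 23.1 kHz, folds to fs − 24 kHz = 22.2 kHz.
114.6 kHz mod fs = 22.2 kHz.
22.2 kHz ≤ fs/2 = 23.1 kHz, appears at 22.2 kHz.
62.2 kHz mod fs = 16 kHz.
16 kHz ≤ fs/2 = 23.1 kHz, appears at 16 kHz.
114.6 kHz and 116.4 kHz both map to 22.2 kHz.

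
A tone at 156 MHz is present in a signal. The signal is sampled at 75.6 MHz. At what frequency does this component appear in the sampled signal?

156 MHz mod fs = 4.8 MHz.
4.8 MHz ≤ fs/2 = 37.8 MHz, appears at 4.8 MHz.

4.8 MHz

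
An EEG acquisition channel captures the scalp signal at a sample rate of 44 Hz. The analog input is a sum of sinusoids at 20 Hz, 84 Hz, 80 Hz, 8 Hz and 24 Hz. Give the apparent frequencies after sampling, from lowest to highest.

fs/2 = 22 Hz.
20 Hz ≤ fs/2 = 22 Hz, passes unchanged.
84 Hz mod fs = 40 Hz.
40 Hz > fs/2 = 22 Hz, folds to fs − 40 Hz = 4 Hz.
80 Hz mod fs = 36 Hz.
36 Hz > fs/2 = 22 Hz, folds to fs − 36 Hz = 8 Hz.
8 Hz ≤ fs/2 = 22 Hz, passes unchanged.
24 Hz > fs/2 = 22 Hz, folds to fs − 24 Hz = 20 Hz.
Distinct values: {4 Hz, 8 Hz, 20 Hz}.

4 Hz, 8 Hz, 20 Hz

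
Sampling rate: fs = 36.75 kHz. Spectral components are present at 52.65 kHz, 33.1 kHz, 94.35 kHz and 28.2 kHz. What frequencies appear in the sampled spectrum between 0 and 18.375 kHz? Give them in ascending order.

fs/2 = 18.375 kHz.
52.65 kHz mod fs = 15.9 kHz.
15.9 kHz ≤ fs/2 = 18.375 kHz, appears at 15.9 kHz.
33.1 kHz > fs/2 = 18.375 kHz, folds to fs − 33.1 kHz = 3.65 kHz.
94.35 kHz mod fs = 20.85 kHz.
20.85 kHz > fs/2 = 18.375 kHz, folds to fs − 20.85 kHz = 15.9 kHz.
28.2 kHz > fs/2 = 18.375 kHz, folds to fs − 28.2 kHz = 8.55 kHz.
Distinct values: {3.65 kHz, 8.55 kHz, 15.9 kHz}.

3.65 kHz, 8.55 kHz, 15.9 kHz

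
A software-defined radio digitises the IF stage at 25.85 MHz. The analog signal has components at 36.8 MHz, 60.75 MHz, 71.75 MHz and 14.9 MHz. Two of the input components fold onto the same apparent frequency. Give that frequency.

fs/2 = 12.925 MHz.
36.8 MHz mod fs = 10.95 MHz.
10.95 MHz ≤ fs/2 = 12.925 MHz, appears at 10.95 MHz.
60.75 MHz mod fs = 9.05 MHz.
9.05 MHz ≤ fs/2 = 12.925 MHz, appears at 9.05 MHz.
71.75 MHz mod fs = 20.05 MHz.
20.05 MHz > fs/2 = 12.925 MHz, folds to fs − 20.05 MHz = 5.8 MHz.
14.9 MHz > fs/2 = 12.925 MHz, folds to fs − 14.9 MHz = 10.95 MHz.
14.9 MHz and 36.8 MHz both map to 10.95 MHz.

10.95 MHz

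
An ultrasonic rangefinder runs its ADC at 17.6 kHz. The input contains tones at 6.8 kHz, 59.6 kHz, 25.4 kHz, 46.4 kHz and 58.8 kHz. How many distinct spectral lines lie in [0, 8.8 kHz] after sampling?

fs/2 = 8.8 kHz.
6.8 kHz ≤ fs/2 = 8.8 kHz, passes unchanged.
59.6 kHz mod fs = 6.8 kHz.
6.8 kHz ≤ fs/2 = 8.8 kHz, appears at 6.8 kHz.
25.4 kHz mod fs = 7.8 kHz.
7.8 kHz ≤ fs/2 = 8.8 kHz, appears at 7.8 kHz.
46.4 kHz mod fs = 11.2 kHz.
11.2 kHz > fs/2 = 8.8 kHz, folds to fs − 11.2 kHz = 6.4 kHz.
58.8 kHz mod fs = 6 kHz.
6 kHz ≤ fs/2 = 8.8 kHz, appears at 6 kHz.
Distinct values: {6 kHz, 6.4 kHz, 6.8 kHz, 7.8 kHz} → 4.

4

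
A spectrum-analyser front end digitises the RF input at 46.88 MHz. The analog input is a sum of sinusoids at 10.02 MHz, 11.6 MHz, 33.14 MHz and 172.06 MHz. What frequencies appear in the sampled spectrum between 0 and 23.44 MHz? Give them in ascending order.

fs/2 = 23.44 MHz.
10.02 MHz ≤ fs/2 = 23.44 MHz, passes unchanged.
11.6 MHz ≤ fs/2 = 23.44 MHz, passes unchanged.
33.14 MHz > fs/2 = 23.44 MHz, folds to fs − 33.14 MHz = 13.74 MHz.
172.06 MHz mod fs = 31.42 MHz.
31.42 MHz > fs/2 = 23.44 MHz, folds to fs − 31.42 MHz = 15.46 MHz.
Distinct values: {10.02 MHz, 11.6 MHz, 13.74 MHz, 15.46 MHz}.

10.02 MHz, 11.6 MHz, 13.74 MHz, 15.46 MHz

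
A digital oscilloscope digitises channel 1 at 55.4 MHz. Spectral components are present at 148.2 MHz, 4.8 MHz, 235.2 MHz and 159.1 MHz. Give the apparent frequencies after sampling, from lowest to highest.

fs/2 = 27.7 MHz.
148.2 MHz mod fs = 37.4 MHz.
37.4 MHz > fs/2 = 27.7 MHz, folds to fs − 37.4 MHz = 18 MHz.
4.8 MHz ≤ fs/2 = 27.7 MHz, passes unchanged.
235.2 MHz mod fs = 13.6 MHz.
13.6 MHz ≤ fs/2 = 27.7 MHz, appears at 13.6 MHz.
159.1 MHz mod fs = 48.3 MHz.
48.3 MHz > fs/2 = 27.7 MHz, folds to fs − 48.3 MHz = 7.1 MHz.
Distinct values: {4.8 MHz, 7.1 MHz, 13.6 MHz, 18 MHz}.

4.8 MHz, 7.1 MHz, 13.6 MHz, 18 MHz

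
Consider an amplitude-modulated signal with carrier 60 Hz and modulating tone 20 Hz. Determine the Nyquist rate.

AM sidebands sit at fc ± fm = 40 Hz and 80 Hz.
Highest-frequency component: 80 Hz.
Nyquist rate = 2 × 80 Hz = 160 Hz.

160 Hz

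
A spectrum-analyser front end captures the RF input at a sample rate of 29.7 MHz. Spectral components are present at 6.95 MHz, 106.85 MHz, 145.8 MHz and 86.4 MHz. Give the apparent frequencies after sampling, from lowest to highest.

2.7 MHz, 6.95 MHz, 11.95 MHz

fs/2 = 14.85 MHz.
6.95 MHz ≤ fs/2 = 14.85 MHz, passes unchanged.
106.85 MHz mod fs = 17.75 MHz.
17.75 MHz > fs/2 = 14.85 MHz, folds to fs − 17.75 MHz = 11.95 MHz.
145.8 MHz mod fs = 27 MHz.
27 MHz > fs/2 = 14.85 MHz, folds to fs − 27 MHz = 2.7 MHz.
86.4 MHz mod fs = 27 MHz.
27 MHz > fs/2 = 14.85 MHz, folds to fs − 27 MHz = 2.7 MHz.
Distinct values: {2.7 MHz, 6.95 MHz, 11.95 MHz}.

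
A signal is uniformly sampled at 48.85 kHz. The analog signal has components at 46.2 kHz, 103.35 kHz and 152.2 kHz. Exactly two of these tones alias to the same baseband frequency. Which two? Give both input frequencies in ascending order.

103.35 kHz, 152.2 kHz

fs/2 = 24.425 kHz.
46.2 kHz > fs/2 = 24.425 kHz, folds to fs − 46.2 kHz = 2.65 kHz.
103.35 kHz mod fs = 5.65 kHz.
5.65 kHz ≤ fs/2 = 24.425 kHz, appears at 5.65 kHz.
152.2 kHz mod fs = 5.65 kHz.
5.65 kHz ≤ fs/2 = 24.425 kHz, appears at 5.65 kHz.
103.35 kHz and 152.2 kHz both map to 5.65 kHz.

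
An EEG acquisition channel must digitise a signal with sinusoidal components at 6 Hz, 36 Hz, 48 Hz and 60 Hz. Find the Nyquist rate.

Highest-frequency component: 60 Hz.
Nyquist rate = 2 × 60 Hz = 120 Hz.

120 Hz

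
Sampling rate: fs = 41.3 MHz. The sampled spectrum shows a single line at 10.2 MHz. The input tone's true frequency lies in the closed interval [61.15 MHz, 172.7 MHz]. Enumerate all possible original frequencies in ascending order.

72.4 MHz, 92.8 MHz, 113.7 MHz, 134.1 MHz, 155 MHz

Frequencies that alias to 10.2 MHz are k·fs ± 10.2 MHz for integer k ≥ 0.
k=0: 10.2 MHz.
k=1: 31.1 MHz, 51.5 MHz.
k=2: 72.4 MHz, 92.8 MHz.
k=3: 113.7 MHz, 134.1 MHz.
k=4: 155 MHz, 175.4 MHz.
k=5: 196.3 MHz, 216.7 MHz.
Within [61.15 MHz, 172.7 MHz]: 72.4 MHz, 92.8 MHz, 113.7 MHz, 134.1 MHz, 155 MHz.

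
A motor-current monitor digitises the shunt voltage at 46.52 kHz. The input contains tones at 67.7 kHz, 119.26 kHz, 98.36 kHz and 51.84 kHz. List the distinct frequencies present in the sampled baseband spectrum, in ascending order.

5.32 kHz, 20.3 kHz, 21.18 kHz

fs/2 = 23.26 kHz.
67.7 kHz mod fs = 21.18 kHz.
21.18 kHz ≤ fs/2 = 23.26 kHz, appears at 21.18 kHz.
119.26 kHz mod fs = 26.22 kHz.
26.22 kHz > fs/2 = 23.26 kHz, folds to fs − 26.22 kHz = 20.3 kHz.
98.36 kHz mod fs = 5.32 kHz.
5.32 kHz ≤ fs/2 = 23.26 kHz, appears at 5.32 kHz.
51.84 kHz mod fs = 5.32 kHz.
5.32 kHz ≤ fs/2 = 23.26 kHz, appears at 5.32 kHz.
Distinct values: {5.32 kHz, 20.3 kHz, 21.18 kHz}.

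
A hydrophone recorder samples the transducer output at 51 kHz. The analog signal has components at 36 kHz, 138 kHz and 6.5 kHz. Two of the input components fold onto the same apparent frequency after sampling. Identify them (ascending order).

fs/2 = 25.5 kHz.
36 kHz > fs/2 = 25.5 kHz, folds to fs − 36 kHz = 15 kHz.
138 kHz mod fs = 36 kHz.
36 kHz > fs/2 = 25.5 kHz, folds to fs − 36 kHz = 15 kHz.
6.5 kHz ≤ fs/2 = 25.5 kHz, passes unchanged.
36 kHz and 138 kHz both map to 15 kHz.

36 kHz, 138 kHz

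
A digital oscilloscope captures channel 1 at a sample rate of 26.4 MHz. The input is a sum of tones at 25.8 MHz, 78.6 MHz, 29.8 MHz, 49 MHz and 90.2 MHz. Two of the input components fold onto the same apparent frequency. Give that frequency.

0.6 MHz

fs/2 = 13.2 MHz.
25.8 MHz > fs/2 = 13.2 MHz, folds to fs − 25.8 MHz = 0.6 MHz.
78.6 MHz mod fs = 25.8 MHz.
25.8 MHz > fs/2 = 13.2 MHz, folds to fs − 25.8 MHz = 0.6 MHz.
29.8 MHz mod fs = 3.4 MHz.
3.4 MHz ≤ fs/2 = 13.2 MHz, appears at 3.4 MHz.
49 MHz mod fs = 22.6 MHz.
22.6 MHz > fs/2 = 13.2 MHz, folds to fs − 22.6 MHz = 3.8 MHz.
90.2 MHz mod fs = 11 MHz.
11 MHz ≤ fs/2 = 13.2 MHz, appears at 11 MHz.
25.8 MHz and 78.6 MHz both map to 0.6 MHz.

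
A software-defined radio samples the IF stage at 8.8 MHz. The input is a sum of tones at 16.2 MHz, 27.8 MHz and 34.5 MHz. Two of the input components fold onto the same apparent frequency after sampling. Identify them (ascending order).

16.2 MHz, 27.8 MHz

fs/2 = 4.4 MHz.
16.2 MHz mod fs = 7.4 MHz.
7.4 MHz > fs/2 = 4.4 MHz, folds to fs − 7.4 MHz = 1.4 MHz.
27.8 MHz mod fs = 1.4 MHz.
1.4 MHz ≤ fs/2 = 4.4 MHz, appears at 1.4 MHz.
34.5 MHz mod fs = 8.1 MHz.
8.1 MHz > fs/2 = 4.4 MHz, folds to fs − 8.1 MHz = 0.7 MHz.
16.2 MHz and 27.8 MHz both map to 1.4 MHz.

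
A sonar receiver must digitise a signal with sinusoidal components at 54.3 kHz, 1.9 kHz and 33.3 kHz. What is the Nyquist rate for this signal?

108.6 kHz

Highest-frequency component: 54.3 kHz.
Nyquist rate = 2 × 54.3 kHz = 108.6 kHz.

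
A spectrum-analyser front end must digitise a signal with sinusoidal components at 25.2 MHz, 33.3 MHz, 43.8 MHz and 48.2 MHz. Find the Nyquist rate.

Highest-frequency component: 48.2 MHz.
Nyquist rate = 2 × 48.2 MHz = 96.4 MHz.

96.4 MHz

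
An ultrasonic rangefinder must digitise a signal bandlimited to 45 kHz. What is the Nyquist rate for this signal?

90 kHz

Nyquist rate = 2 × 45 kHz = 90 kHz.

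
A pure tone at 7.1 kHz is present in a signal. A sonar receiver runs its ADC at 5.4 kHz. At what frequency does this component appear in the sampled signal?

7.1 kHz mod fs = 1.7 kHz.
1.7 kHz ≤ fs/2 = 2.7 kHz, appears at 1.7 kHz.

1.7 kHz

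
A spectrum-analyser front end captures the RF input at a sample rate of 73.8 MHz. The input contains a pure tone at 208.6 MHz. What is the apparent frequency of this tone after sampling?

12.8 MHz

208.6 MHz mod fs = 61 MHz.
61 MHz > fs/2 = 36.9 MHz, folds to fs − 61 MHz = 12.8 MHz.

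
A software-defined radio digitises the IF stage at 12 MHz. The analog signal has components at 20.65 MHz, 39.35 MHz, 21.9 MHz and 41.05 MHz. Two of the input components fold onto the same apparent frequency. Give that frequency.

3.35 MHz

fs/2 = 6 MHz.
20.65 MHz mod fs = 8.65 MHz.
8.65 MHz > fs/2 = 6 MHz, folds to fs − 8.65 MHz = 3.35 MHz.
39.35 MHz mod fs = 3.35 MHz.
3.35 MHz ≤ fs/2 = 6 MHz, appears at 3.35 MHz.
21.9 MHz mod fs = 9.9 MHz.
9.9 MHz > fs/2 = 6 MHz, folds to fs − 9.9 MHz = 2.1 MHz.
41.05 MHz mod fs = 5.05 MHz.
5.05 MHz ≤ fs/2 = 6 MHz, appears at 5.05 MHz.
20.65 MHz and 39.35 MHz both map to 3.35 MHz.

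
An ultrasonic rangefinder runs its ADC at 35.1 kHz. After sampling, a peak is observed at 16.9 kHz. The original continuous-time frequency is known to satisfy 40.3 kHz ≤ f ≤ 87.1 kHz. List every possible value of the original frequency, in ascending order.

Frequencies that alias to 16.9 kHz are k·fs ± 16.9 kHz for integer k ≥ 0.
k=0: 16.9 kHz.
k=1: 18.2 kHz, 52 kHz.
k=2: 53.3 kHz, 87.1 kHz.
k=3: 88.4 kHz, 122.2 kHz.
Within [40.3 kHz, 87.1 kHz]: 52 kHz, 53.3 kHz, 87.1 kHz.

52 kHz, 53.3 kHz, 87.1 kHz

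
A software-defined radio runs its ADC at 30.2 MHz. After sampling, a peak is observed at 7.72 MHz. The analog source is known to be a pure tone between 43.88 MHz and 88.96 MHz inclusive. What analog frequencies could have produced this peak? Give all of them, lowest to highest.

Frequencies that alias to 7.72 MHz are k·fs ± 7.72 MHz for integer k ≥ 0.
k=0: 7.72 MHz.
k=1: 22.48 MHz, 37.92 MHz.
k=2: 52.68 MHz, 68.12 MHz.
k=3: 82.88 MHz, 98.32 MHz.
k=4: 113.08 MHz, 128.52 MHz.
Within [43.88 MHz, 88.96 MHz]: 52.68 MHz, 68.12 MHz, 82.88 MHz.

52.68 MHz, 68.12 MHz, 82.88 MHz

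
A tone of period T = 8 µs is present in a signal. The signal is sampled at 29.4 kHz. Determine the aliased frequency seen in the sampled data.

7.4 kHz

T = 8 µs → f = 1/T = 125 kHz.
125 kHz mod fs = 7.4 kHz.
7.4 kHz ≤ fs/2 = 14.7 kHz, appears at 7.4 kHz.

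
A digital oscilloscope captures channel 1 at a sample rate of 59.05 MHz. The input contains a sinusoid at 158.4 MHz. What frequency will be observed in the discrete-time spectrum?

158.4 MHz mod fs = 40.3 MHz.
40.3 MHz > fs/2 = 29.525 MHz, folds to fs − 40.3 MHz = 18.75 MHz.

18.75 MHz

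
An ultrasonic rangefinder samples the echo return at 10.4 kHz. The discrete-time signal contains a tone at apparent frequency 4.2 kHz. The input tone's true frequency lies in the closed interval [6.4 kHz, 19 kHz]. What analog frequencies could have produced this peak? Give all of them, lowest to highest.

14.6 kHz, 16.6 kHz

Frequencies that alias to 4.2 kHz are k·fs ± 4.2 kHz for integer k ≥ 0.
k=0: 4.2 kHz.
k=1: 6.2 kHz, 14.6 kHz.
k=2: 16.6 kHz, 25 kHz.
k=3: 27 kHz, 35.4 kHz.
Within [6.4 kHz, 19 kHz]: 14.6 kHz, 16.6 kHz.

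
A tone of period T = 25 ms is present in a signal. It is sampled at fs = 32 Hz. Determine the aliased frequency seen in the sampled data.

8 Hz

T = 25 ms → f = 1/T = 40 Hz.
40 Hz mod fs = 8 Hz.
8 Hz ≤ fs/2 = 16 Hz, appears at 8 Hz.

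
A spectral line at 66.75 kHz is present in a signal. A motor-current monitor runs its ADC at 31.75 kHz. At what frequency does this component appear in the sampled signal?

3.25 kHz

66.75 kHz mod fs = 3.25 kHz.
3.25 kHz ≤ fs/2 = 15.875 kHz, appears at 3.25 kHz.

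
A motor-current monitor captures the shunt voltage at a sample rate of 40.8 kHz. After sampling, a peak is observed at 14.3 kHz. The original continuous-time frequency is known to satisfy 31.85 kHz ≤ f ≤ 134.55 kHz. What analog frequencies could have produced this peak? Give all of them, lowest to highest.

Frequencies that alias to 14.3 kHz are k·fs ± 14.3 kHz for integer k ≥ 0.
k=0: 14.3 kHz.
k=1: 26.5 kHz, 55.1 kHz.
k=2: 67.3 kHz, 95.9 kHz.
k=3: 108.1 kHz, 136.7 kHz.
k=4: 148.9 kHz, 177.5 kHz.
Within [31.85 kHz, 134.55 kHz]: 55.1 kHz, 67.3 kHz, 95.9 kHz, 108.1 kHz.

55.1 kHz, 67.3 kHz, 95.9 kHz, 108.1 kHz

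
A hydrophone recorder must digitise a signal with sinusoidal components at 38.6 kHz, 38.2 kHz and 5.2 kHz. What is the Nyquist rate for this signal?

Highest-frequency component: 38.6 kHz.
Nyquist rate = 2 × 38.6 kHz = 77.2 kHz.

77.2 kHz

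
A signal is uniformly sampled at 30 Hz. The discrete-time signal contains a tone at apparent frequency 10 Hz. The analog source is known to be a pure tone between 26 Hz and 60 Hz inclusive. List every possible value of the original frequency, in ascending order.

40 Hz, 50 Hz

Frequencies that alias to 10 Hz are k·fs ± 10 Hz for integer k ≥ 0.
k=0: 10 Hz.
k=1: 20 Hz, 40 Hz.
k=2: 50 Hz, 70 Hz.
k=3: 80 Hz, 100 Hz.
Within [26 Hz, 60 Hz]: 40 Hz, 50 Hz.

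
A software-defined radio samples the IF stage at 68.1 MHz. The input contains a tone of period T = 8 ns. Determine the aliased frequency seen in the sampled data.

11.2 MHz

T = 8 ns → f = 1/T = 125 MHz.
125 MHz mod fs = 56.9 MHz.
56.9 MHz > fs/2 = 34.05 MHz, folds to fs − 56.9 MHz = 11.2 MHz.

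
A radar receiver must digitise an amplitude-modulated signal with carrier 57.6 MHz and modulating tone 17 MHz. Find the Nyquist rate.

149.2 MHz

AM sidebands sit at fc ± fm = 40.6 MHz and 74.6 MHz.
Highest-frequency component: 74.6 MHz.
Nyquist rate = 2 × 74.6 MHz = 149.2 MHz.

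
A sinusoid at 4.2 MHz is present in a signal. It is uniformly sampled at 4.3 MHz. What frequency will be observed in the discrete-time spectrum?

4.2 MHz > fs/2 = 2.15 MHz, folds to fs − 4.2 MHz = 0.1 MHz.

0.1 MHz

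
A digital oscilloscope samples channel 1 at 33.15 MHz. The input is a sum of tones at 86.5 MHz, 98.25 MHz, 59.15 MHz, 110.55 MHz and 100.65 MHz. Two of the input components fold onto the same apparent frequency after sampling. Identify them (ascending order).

fs/2 = 16.575 MHz.
86.5 MHz mod fs = 20.2 MHz.
20.2 MHz > fs/2 = 16.575 MHz, folds to fs − 20.2 MHz = 12.95 MHz.
98.25 MHz mod fs = 31.95 MHz.
31.95 MHz > fs/2 = 16.575 MHz, folds to fs − 31.95 MHz = 1.2 MHz.
59.15 MHz mod fs = 26 MHz.
26 MHz > fs/2 = 16.575 MHz, folds to fs − 26 MHz = 7.15 MHz.
110.55 MHz mod fs = 11.1 MHz.
11.1 MHz ≤ fs/2 = 16.575 MHz, appears at 11.1 MHz.
100.65 MHz mod fs = 1.2 MHz.
1.2 MHz ≤ fs/2 = 16.575 MHz, appears at 1.2 MHz.
98.25 MHz and 100.65 MHz both map to 1.2 MHz.

98.25 MHz, 100.65 MHz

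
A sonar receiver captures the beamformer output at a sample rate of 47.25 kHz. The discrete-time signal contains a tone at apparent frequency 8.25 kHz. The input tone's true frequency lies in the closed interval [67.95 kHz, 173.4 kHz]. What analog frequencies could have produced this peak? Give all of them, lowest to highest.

Frequencies that alias to 8.25 kHz are k·fs ± 8.25 kHz for integer k ≥ 0.
k=0: 8.25 kHz.
k=1: 39 kHz, 55.5 kHz.
k=2: 86.25 kHz, 102.75 kHz.
k=3: 133.5 kHz, 150 kHz.
k=4: 180.75 kHz, 197.25 kHz.
Within [67.95 kHz, 173.4 kHz]: 86.25 kHz, 102.75 kHz, 133.5 kHz, 150 kHz.

86.25 kHz, 102.75 kHz, 133.5 kHz, 150 kHz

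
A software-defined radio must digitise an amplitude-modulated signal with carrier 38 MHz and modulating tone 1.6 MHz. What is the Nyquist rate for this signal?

AM sidebands sit at fc ± fm = 36.4 MHz and 39.6 MHz.
Highest-frequency component: 39.6 MHz.
Nyquist rate = 2 × 39.6 MHz = 79.2 MHz.

79.2 MHz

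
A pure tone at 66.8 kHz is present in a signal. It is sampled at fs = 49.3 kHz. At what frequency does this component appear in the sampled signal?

17.5 kHz

66.8 kHz mod fs = 17.5 kHz.
17.5 kHz ≤ fs/2 = 24.65 kHz, appears at 17.5 kHz.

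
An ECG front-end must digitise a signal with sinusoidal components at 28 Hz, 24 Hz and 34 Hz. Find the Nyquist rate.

Highest-frequency component: 34 Hz.
Nyquist rate = 2 × 34 Hz = 68 Hz.

68 Hz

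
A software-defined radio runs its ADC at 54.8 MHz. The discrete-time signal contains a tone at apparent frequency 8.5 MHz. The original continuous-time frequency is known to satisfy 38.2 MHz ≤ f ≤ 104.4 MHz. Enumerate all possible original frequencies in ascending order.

Frequencies that alias to 8.5 MHz are k·fs ± 8.5 MHz for integer k ≥ 0.
k=0: 8.5 MHz.
k=1: 46.3 MHz, 63.3 MHz.
k=2: 101.1 MHz, 118.1 MHz.
k=3: 155.9 MHz, 172.9 MHz.
Within [38.2 MHz, 104.4 MHz]: 46.3 MHz, 63.3 MHz, 101.1 MHz.

46.3 MHz, 63.3 MHz, 101.1 MHz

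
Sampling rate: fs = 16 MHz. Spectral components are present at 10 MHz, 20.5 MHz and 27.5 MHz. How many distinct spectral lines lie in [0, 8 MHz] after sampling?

fs/2 = 8 MHz.
10 MHz > fs/2 = 8 MHz, folds to fs − 10 MHz = 6 MHz.
20.5 MHz mod fs = 4.5 MHz.
4.5 MHz ≤ fs/2 = 8 MHz, appears at 4.5 MHz.
27.5 MHz mod fs = 11.5 MHz.
11.5 MHz > fs/2 = 8 MHz, folds to fs − 11.5 MHz = 4.5 MHz.
Distinct values: {4.5 MHz, 6 MHz} → 2.

2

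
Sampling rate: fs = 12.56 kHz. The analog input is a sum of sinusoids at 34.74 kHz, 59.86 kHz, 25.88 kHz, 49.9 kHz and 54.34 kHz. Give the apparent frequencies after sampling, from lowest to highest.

fs/2 = 6.28 kHz.
34.74 kHz mod fs = 9.62 kHz.
9.62 kHz > fs/2 = 6.28 kHz, folds to fs − 9.62 kHz = 2.94 kHz.
59.86 kHz mod fs = 9.62 kHz.
9.62 kHz > fs/2 = 6.28 kHz, folds to fs − 9.62 kHz = 2.94 kHz.
25.88 kHz mod fs = 0.76 kHz.
0.76 kHz ≤ fs/2 = 6.28 kHz, appears at 0.76 kHz.
49.9 kHz mod fs = 12.22 kHz.
12.22 kHz > fs/2 = 6.28 kHz, folds to fs − 12.22 kHz = 0.34 kHz.
54.34 kHz mod fs = 4.1 kHz.
4.1 kHz ≤ fs/2 = 6.28 kHz, appears at 4.1 kHz.
Distinct values: {0.34 kHz, 0.76 kHz, 2.94 kHz, 4.1 kHz}.

0.34 kHz, 0.76 kHz, 2.94 kHz, 4.1 kHz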